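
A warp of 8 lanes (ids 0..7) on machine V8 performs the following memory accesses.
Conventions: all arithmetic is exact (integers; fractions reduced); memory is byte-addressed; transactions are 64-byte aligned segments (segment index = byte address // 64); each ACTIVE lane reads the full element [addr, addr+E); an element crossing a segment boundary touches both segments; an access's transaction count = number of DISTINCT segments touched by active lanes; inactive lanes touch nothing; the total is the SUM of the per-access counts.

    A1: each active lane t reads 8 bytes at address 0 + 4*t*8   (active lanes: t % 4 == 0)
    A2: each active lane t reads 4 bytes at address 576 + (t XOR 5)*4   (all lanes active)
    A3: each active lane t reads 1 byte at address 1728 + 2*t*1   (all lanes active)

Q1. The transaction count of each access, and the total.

A1: 2 transactions
A2: 1 transaction
A3: 1 transaction

Answer: 2,1,1; total 4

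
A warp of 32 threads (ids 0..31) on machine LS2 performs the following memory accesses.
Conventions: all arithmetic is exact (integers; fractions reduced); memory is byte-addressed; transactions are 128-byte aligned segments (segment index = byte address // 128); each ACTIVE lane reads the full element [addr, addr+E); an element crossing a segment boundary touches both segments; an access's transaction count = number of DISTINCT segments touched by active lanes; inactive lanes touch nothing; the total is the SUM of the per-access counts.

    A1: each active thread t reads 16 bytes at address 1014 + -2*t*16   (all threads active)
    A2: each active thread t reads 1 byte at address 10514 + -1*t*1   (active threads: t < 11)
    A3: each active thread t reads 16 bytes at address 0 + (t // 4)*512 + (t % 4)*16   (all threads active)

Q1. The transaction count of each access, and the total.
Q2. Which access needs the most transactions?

A1: 9 transactions
A2: 1 transaction
A3: 8 transactions

Answer: 9,1,8; total 18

Answer: A1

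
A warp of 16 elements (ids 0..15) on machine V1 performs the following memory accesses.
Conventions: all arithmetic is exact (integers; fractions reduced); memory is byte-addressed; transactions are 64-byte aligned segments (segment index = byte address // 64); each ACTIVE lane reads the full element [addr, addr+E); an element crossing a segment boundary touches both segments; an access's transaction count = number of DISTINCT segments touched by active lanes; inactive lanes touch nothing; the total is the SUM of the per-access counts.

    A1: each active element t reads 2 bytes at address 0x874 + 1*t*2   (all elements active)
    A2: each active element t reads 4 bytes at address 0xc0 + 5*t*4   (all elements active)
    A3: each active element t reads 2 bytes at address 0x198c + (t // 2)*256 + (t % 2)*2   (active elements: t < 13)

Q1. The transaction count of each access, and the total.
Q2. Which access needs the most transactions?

A1: 2 transactions
A2: 5 transactions
A3: 7 transactions

Answer: 2,5,7; total 14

Answer: A3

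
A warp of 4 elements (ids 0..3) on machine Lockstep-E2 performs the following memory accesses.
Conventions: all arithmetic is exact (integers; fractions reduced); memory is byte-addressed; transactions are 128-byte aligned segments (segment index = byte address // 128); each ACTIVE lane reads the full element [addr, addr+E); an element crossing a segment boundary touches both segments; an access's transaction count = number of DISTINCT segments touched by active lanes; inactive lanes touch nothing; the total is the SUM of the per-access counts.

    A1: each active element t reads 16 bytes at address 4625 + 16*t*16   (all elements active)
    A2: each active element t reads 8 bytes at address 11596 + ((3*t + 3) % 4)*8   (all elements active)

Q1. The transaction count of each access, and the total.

A1: 4 transactions
A2: 1 transaction

Answer: 4,1; total 5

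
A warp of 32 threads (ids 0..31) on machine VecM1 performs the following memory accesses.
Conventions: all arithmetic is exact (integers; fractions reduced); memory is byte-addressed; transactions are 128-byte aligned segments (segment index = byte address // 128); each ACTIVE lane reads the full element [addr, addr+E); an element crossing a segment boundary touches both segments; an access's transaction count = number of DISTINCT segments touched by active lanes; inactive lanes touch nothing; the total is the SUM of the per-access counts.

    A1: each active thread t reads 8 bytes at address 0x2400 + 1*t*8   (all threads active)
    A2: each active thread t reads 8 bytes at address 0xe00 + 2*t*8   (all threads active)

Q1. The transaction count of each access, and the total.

A1: 2 transactions
A2: 4 transactions

Answer: 2,4; total 6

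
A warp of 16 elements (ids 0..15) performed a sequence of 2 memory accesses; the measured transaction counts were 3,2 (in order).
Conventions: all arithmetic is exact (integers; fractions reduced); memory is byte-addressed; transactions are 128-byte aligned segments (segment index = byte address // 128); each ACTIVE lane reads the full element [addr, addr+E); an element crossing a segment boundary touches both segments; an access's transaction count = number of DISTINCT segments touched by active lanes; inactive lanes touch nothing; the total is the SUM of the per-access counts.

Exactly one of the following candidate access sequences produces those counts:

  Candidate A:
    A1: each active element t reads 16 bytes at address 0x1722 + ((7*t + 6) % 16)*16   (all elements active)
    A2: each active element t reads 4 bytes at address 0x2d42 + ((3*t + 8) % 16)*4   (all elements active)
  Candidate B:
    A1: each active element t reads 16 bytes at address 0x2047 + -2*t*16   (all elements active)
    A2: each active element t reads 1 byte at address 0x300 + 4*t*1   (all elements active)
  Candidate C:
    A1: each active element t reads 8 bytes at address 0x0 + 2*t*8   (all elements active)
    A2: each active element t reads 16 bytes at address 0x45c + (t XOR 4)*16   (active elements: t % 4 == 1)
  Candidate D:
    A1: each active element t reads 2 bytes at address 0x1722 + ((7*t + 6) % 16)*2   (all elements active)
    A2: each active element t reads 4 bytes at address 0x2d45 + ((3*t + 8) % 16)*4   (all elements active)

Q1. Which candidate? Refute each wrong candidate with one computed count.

B: A1 gives 5 transactions, not 3
C: A1 gives 2 transactions, not 3
D: A1 gives 1 transaction, not 3
A: all counts match (3,2)

Answer: A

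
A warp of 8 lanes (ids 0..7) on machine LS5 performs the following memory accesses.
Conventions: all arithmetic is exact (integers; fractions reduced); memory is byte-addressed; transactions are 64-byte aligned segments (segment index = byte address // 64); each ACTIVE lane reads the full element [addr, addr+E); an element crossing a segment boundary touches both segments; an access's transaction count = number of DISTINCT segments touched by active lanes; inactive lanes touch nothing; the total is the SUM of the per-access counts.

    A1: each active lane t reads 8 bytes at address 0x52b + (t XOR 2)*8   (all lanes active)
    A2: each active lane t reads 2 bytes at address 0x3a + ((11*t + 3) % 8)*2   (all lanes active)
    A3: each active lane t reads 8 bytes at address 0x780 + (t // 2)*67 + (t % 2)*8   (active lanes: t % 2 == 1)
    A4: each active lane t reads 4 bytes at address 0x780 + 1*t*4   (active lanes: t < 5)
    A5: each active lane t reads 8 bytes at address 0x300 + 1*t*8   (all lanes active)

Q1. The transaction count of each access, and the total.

A1: 2 transactions
A2: 2 transactions
A3: 4 transactions
A4: 1 transaction
A5: 1 transaction

Answer: 2,2,4,1,1; total 10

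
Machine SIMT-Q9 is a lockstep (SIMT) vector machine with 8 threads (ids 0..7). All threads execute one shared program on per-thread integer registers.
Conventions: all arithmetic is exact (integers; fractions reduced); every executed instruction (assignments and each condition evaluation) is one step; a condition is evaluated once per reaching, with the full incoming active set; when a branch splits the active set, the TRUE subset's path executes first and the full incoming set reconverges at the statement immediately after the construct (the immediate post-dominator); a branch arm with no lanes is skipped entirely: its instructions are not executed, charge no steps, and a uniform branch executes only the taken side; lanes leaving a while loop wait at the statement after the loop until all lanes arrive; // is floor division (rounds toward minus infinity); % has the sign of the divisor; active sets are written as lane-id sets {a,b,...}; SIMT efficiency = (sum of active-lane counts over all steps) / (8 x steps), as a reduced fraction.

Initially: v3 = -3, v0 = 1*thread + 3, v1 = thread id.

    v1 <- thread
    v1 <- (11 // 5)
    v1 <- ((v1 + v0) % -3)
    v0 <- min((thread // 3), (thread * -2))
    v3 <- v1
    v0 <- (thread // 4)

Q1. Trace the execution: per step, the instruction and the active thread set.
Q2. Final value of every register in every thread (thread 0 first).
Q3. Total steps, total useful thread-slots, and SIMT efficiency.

step 0: v1 <- thread                 {0,1,2,3,4,5,6,7}
step 1: v1 <- (11 // 5)              {0,1,2,3,4,5,6,7}
step 2: v1 <- ((v1 + v0) % -3)       {0,1,2,3,4,5,6,7}
step 3: v0 <- min((thread // 3), (thread * -2)) {0,1,2,3,4,5,6,7}
step 4: v3 <- v1                     {0,1,2,3,4,5,6,7}
step 5: v0 <- (thread // 4)          {0,1,2,3,4,5,6,7}

Answer: 6 steps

v3: -1,0,-2,-1,0,-2,-1,0
v0: 0,0,0,0,1,1,1,1
v1: -1,0,-2,-1,0,-2,-1,0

steps = 6; useful = 48; efficiency = 48/48 = 1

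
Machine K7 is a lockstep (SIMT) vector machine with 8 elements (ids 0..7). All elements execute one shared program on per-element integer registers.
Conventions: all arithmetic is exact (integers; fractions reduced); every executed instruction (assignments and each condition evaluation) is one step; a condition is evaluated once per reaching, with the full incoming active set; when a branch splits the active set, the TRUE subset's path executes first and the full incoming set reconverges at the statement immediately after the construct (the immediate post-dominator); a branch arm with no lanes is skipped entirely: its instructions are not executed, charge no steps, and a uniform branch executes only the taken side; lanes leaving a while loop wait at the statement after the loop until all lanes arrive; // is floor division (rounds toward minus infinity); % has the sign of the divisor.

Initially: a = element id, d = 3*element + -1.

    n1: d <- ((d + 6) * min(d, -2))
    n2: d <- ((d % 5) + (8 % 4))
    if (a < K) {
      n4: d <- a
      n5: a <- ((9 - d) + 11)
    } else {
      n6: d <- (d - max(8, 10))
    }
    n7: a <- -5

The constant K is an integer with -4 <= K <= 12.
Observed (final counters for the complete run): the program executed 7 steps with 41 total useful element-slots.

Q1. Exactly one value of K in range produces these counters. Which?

Answer: K = 1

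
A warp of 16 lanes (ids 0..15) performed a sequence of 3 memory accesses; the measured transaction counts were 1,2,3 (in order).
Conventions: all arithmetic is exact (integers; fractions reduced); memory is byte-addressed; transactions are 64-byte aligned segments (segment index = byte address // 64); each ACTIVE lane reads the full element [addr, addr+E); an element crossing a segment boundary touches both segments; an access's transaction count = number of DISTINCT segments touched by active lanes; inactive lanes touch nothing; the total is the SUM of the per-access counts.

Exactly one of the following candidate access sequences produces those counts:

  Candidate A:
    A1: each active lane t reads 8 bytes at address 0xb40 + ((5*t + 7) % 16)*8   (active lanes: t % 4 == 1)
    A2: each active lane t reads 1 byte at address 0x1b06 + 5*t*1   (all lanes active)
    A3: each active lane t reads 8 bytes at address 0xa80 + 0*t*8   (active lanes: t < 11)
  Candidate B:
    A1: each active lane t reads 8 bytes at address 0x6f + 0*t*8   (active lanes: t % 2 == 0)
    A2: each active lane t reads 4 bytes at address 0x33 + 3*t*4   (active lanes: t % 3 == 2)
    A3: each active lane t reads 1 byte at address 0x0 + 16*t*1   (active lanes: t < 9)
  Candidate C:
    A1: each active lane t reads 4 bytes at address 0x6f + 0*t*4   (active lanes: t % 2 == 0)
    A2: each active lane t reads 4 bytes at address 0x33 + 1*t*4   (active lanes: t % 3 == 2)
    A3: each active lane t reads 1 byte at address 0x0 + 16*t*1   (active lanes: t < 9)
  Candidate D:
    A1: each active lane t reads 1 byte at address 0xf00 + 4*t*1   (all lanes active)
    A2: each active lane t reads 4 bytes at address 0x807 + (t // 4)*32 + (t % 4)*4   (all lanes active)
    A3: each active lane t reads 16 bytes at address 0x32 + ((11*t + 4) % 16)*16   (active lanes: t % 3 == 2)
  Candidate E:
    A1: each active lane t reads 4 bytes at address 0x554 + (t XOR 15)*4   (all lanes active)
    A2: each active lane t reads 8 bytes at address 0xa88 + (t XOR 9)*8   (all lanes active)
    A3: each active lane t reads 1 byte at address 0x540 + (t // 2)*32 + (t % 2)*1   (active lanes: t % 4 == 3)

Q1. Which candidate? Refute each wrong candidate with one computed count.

A: A1 gives 2 transactions, not 1
B: A2 gives 3 transactions, not 2
D: A3 gives 2 transactions, not 3
E: A1 gives 2 transactions, not 1
C: all counts match (1,2,3)

Answer: C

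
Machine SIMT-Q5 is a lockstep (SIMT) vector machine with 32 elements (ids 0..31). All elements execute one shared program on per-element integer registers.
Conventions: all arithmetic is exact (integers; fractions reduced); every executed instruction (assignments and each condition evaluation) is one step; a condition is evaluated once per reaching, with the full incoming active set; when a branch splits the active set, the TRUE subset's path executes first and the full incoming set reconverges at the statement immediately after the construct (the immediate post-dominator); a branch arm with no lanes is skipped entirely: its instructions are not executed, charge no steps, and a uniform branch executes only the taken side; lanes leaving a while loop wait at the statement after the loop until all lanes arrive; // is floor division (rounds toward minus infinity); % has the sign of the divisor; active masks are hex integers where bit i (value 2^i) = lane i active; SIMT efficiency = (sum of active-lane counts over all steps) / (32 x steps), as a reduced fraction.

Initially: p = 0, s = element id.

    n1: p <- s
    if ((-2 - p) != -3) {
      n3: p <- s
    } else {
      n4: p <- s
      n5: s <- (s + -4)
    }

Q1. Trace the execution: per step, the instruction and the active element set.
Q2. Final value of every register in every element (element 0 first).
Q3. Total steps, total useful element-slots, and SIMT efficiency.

step 0: p <- s                       0xffffffff
step 1: eval ((-2 - p) != -3)        0xffffffff
step 2: p <- s                       0xfffffffd
step 3: p <- s                       0x00000002
step 4: s <- (s + -4)                0x00000002

Answer: 5 steps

p: 0,1,2,3,4,5,6,7,8,9,10,11,12,13,14,15,16,17,18,19,20,21,22,23,24,25,26,27,28,29,30,31
s: 0,-3,2,3,4,5,6,7,8,9,10,11,12,13,14,15,16,17,18,19,20,21,22,23,24,25,26,27,28,29,30,31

steps = 5; useful = 97; efficiency = 97/160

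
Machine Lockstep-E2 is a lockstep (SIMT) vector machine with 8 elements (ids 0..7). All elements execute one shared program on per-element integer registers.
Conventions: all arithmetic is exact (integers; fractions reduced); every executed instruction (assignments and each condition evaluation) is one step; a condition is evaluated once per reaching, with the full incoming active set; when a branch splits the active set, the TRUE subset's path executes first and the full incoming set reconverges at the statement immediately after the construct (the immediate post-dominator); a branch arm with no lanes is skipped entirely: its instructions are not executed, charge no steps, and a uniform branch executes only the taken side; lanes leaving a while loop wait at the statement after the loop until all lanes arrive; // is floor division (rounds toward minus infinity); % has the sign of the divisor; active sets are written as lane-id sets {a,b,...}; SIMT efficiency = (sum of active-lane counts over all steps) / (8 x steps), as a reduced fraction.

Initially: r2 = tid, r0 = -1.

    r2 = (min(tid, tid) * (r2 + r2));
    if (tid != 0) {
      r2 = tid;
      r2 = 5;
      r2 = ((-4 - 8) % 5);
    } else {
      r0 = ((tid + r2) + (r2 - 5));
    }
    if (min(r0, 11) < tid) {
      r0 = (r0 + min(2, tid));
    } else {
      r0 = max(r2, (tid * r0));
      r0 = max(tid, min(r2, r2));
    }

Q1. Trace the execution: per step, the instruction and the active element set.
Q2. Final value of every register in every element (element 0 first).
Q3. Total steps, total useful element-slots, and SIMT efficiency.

step 0: r2 <- (min(tid, tid) * (r2 + r2)) {0,1,2,3,4,5,6,7}
step 1: eval (tid != 0)              {0,1,2,3,4,5,6,7}
step 2: r2 <- tid                    {1,2,3,4,5,6,7}
step 3: r2 <- 5                      {1,2,3,4,5,6,7}
step 4: r2 <- ((-4 - 8) % 5)         {1,2,3,4,5,6,7}
step 5: r0 <- ((tid + r2) + (r2 - 5)) {0}
step 6: eval (min(r0, 11) < tid)     {0,1,2,3,4,5,6,7}
step 7: r0 <- (r0 + min(2, tid))     {0,1,2,3,4,5,6,7}

Answer: 8 steps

r2: 0,3,3,3,3,3,3,3
r0: -5,0,1,1,1,1,1,1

steps = 8; useful = 54; efficiency = 54/64 = 27/32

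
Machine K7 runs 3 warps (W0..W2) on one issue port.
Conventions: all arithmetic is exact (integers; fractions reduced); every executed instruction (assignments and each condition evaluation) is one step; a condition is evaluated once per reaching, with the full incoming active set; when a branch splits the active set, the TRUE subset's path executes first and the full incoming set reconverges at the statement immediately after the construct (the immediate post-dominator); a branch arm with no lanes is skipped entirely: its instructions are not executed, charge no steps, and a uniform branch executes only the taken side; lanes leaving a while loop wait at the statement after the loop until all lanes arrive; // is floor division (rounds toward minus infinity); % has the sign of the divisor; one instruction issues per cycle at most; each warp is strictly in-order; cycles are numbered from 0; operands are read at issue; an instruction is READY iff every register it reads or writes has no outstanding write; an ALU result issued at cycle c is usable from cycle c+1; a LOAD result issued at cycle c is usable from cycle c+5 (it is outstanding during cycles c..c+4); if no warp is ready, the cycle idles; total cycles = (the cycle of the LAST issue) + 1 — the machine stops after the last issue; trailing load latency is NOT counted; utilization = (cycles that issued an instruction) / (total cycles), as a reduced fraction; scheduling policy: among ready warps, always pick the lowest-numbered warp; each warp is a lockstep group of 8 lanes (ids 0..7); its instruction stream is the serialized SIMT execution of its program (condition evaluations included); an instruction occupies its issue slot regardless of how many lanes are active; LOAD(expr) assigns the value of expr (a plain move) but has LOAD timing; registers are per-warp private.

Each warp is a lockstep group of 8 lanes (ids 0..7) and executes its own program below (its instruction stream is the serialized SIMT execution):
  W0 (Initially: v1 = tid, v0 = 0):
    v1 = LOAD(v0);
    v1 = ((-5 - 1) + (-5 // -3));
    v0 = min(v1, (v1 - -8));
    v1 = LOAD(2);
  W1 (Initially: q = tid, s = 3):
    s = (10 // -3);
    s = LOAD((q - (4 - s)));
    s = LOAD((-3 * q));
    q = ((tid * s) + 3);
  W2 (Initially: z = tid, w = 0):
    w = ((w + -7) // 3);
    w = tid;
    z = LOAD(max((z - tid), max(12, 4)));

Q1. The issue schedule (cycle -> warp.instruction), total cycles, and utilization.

cycle 0: W0.I0
cycle 1: W1.I0
cycle 2: W1.I1
cycle 3: W2.I0
cycle 4: W2.I1
cycle 5: W0.I1
cycle 6: W0.I2
cycle 7: W0.I3
cycle 8: W1.I2
cycle 9: W2.I2
cycle 10: idle
cycle 11: idle
cycle 12: idle
cycle 13: W1.I3

Answer: 14 cycles, utilization 11/14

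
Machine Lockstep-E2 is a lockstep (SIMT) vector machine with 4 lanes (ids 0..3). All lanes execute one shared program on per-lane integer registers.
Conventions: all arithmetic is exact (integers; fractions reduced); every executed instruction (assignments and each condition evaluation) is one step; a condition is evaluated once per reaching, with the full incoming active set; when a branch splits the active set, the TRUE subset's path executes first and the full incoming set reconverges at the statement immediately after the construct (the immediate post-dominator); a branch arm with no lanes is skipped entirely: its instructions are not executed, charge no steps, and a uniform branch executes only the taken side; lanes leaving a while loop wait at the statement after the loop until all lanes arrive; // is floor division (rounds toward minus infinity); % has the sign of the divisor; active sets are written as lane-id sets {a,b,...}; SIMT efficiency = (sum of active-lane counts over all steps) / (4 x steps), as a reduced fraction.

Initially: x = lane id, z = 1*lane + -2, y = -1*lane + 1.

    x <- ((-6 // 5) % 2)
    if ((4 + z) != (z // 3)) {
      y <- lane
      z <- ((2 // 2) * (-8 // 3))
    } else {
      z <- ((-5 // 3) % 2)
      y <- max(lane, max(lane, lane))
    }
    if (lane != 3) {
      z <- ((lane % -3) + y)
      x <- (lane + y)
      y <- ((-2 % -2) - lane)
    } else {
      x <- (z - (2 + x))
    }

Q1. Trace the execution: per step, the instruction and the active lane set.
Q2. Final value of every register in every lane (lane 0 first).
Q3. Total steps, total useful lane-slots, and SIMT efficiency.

step 0: x <- ((-6 // 5) % 2)         {0,1,2,3}
step 1: eval ((4 + z) != (z // 3))   {0,1,2,3}
step 2: y <- lane                    {0,1,2,3}
step 3: z <- ((2 // 2) * (-8 // 3))  {0,1,2,3}
step 4: eval (lane != 3)             {0,1,2,3}
step 5: z <- ((lane % -3) + y)       {0,1,2}
step 6: x <- (lane + y)              {0,1,2}
step 7: y <- ((-2 % -2) - lane)      {0,1,2}
step 8: x <- (z - (2 + x))           {3}

Answer: 9 steps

x: 0,2,4,-5
z: 0,-1,1,-3
y: 0,-1,-2,3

steps = 9; useful = 30; efficiency = 30/36 = 5/6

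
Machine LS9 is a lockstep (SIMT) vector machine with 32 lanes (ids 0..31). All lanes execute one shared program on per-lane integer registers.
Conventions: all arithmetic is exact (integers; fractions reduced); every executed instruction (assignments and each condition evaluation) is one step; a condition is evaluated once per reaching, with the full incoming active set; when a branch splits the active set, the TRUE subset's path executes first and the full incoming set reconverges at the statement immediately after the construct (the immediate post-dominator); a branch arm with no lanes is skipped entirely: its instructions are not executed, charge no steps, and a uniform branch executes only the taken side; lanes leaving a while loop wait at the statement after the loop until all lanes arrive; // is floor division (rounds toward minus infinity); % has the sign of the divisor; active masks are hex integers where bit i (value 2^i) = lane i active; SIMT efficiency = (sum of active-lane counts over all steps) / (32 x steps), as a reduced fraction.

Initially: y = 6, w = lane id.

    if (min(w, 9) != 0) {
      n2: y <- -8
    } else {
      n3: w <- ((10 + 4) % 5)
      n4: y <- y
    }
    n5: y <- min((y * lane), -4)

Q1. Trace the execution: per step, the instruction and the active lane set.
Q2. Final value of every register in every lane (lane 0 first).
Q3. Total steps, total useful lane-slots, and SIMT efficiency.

step 0: eval (min(w, 9) != 0)        0xffffffff
step 1: y <- -8                      0xfffffffe
step 2: w <- ((10 + 4) % 5)          0x00000001
step 3: y <- y                       0x00000001
step 4: y <- min((y * lane), -4)     0xffffffff

Answer: 5 steps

y: -4,-8,-16,-24,-32,-40,-48,-56,-64,-72,-80,-88,-96,-104,-112,-120,-128,-136,-144,-152,-160,-168,-176,-184,-192,-200,-208,-216,-224,-232,-240,-248
w: 4,1,2,3,4,5,6,7,8,9,10,11,12,13,14,15,16,17,18,19,20,21,22,23,24,25,26,27,28,29,30,31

steps = 5; useful = 97; efficiency = 97/160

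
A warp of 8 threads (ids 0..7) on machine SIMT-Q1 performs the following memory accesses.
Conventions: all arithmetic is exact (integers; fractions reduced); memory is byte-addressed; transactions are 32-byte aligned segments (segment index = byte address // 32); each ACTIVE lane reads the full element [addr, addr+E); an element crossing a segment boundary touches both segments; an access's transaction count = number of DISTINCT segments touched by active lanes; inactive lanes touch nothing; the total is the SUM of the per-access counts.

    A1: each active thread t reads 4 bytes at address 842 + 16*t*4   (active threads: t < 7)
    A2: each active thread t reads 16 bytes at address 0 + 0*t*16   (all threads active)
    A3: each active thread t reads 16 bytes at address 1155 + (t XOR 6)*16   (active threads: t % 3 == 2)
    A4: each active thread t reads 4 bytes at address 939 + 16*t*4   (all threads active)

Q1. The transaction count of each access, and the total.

A1: 7 transactions
A2: 1 transaction
A3: 2 transactions
A4: 8 transactions

Answer: 7,1,2,8; total 18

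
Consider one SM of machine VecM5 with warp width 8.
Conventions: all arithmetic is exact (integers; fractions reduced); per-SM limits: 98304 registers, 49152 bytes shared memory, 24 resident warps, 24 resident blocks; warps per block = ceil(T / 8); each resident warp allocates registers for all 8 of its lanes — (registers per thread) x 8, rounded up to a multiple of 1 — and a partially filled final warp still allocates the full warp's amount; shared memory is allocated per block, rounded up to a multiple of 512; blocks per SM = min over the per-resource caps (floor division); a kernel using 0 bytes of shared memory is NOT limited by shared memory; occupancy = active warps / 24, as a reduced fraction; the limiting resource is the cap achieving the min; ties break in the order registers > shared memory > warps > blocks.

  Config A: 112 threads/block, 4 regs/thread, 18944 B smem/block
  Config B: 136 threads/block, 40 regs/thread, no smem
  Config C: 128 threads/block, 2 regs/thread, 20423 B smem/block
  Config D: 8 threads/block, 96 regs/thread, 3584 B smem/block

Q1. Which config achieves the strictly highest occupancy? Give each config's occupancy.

occupancies: A 7/12, B 17/24, C 2/3, D 13/24

Answer: B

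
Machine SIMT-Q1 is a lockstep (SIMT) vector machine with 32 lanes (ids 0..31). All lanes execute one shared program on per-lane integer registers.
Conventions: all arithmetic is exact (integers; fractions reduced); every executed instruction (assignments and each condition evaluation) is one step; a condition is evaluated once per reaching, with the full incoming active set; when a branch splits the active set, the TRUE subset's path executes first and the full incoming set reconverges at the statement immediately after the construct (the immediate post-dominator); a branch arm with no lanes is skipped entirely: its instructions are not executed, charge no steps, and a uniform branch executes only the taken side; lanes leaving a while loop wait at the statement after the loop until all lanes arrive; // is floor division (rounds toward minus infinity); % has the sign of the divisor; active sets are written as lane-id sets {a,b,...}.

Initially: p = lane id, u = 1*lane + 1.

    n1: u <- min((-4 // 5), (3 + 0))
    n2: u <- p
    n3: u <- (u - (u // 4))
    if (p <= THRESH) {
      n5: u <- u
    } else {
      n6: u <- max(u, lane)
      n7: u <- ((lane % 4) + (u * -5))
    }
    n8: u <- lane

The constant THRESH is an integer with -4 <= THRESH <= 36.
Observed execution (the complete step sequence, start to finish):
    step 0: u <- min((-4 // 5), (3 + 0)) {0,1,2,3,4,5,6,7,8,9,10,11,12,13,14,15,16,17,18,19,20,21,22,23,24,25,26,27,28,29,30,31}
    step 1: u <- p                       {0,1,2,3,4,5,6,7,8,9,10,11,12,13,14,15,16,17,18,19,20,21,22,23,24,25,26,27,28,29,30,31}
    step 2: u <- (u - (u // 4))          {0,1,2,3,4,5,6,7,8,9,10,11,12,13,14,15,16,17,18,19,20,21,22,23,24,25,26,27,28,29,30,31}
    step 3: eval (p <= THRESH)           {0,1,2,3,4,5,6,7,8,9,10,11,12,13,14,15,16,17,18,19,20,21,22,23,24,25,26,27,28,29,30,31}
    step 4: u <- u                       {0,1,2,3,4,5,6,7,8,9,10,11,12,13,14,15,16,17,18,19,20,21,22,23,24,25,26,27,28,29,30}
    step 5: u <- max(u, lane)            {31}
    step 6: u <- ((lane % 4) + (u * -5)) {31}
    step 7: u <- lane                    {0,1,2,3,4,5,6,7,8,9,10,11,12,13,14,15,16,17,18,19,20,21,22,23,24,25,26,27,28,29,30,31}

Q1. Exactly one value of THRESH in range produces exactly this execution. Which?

Answer: THRESH = 30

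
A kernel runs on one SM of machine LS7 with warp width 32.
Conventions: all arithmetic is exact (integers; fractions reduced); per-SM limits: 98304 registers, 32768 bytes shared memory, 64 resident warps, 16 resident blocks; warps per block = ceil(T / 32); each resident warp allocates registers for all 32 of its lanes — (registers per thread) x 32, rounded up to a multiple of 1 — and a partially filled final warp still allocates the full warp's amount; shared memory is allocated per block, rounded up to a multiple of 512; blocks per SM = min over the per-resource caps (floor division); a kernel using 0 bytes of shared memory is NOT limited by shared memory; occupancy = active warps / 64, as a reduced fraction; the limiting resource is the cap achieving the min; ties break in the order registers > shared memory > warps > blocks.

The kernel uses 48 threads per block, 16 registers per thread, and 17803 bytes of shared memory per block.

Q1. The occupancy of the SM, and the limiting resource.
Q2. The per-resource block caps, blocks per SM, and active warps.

Answer: occupancy 1/32, limited by shared memory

registers: 96 blocks
shared memory: 1 block
warps: 32 blocks
blocks: 16 blocks

Answer: 1 block, 2 active warps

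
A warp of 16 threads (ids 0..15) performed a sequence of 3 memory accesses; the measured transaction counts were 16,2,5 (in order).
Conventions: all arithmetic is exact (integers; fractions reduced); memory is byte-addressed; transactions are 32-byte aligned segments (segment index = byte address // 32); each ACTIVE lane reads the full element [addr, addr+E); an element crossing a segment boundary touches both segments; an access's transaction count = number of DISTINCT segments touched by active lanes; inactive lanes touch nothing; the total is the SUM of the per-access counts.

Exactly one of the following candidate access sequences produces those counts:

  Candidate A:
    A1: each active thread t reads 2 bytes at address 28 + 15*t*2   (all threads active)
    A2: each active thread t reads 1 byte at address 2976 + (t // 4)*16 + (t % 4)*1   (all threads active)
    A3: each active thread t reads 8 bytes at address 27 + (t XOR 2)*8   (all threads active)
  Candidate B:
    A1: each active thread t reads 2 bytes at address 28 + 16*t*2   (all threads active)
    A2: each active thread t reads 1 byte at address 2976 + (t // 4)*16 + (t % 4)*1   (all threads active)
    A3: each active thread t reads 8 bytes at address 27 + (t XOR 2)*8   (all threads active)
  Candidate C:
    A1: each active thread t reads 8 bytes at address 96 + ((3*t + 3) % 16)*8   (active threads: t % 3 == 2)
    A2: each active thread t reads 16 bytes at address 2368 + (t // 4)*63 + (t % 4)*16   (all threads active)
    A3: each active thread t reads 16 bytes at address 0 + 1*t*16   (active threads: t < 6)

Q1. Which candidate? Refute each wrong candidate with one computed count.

A: A1 gives 15 transactions, not 16
C: A1 gives 4 transactions, not 16
B: all counts match (16,2,5)

Answer: B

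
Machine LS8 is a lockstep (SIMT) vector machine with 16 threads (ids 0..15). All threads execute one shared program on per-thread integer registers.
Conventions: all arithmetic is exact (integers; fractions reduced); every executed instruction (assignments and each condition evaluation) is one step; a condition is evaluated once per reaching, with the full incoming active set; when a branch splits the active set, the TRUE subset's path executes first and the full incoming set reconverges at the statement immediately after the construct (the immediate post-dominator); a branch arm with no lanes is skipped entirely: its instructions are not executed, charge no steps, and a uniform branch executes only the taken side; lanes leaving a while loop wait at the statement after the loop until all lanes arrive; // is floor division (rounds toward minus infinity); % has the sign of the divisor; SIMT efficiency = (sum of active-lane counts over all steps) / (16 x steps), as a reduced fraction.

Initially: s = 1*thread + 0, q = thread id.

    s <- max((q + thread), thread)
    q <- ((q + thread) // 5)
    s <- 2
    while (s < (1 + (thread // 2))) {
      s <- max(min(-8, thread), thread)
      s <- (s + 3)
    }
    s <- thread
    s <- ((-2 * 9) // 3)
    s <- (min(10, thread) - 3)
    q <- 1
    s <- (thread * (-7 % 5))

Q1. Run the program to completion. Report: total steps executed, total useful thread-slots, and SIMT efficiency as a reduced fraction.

Answer: 12 steps, 180 useful, 15/16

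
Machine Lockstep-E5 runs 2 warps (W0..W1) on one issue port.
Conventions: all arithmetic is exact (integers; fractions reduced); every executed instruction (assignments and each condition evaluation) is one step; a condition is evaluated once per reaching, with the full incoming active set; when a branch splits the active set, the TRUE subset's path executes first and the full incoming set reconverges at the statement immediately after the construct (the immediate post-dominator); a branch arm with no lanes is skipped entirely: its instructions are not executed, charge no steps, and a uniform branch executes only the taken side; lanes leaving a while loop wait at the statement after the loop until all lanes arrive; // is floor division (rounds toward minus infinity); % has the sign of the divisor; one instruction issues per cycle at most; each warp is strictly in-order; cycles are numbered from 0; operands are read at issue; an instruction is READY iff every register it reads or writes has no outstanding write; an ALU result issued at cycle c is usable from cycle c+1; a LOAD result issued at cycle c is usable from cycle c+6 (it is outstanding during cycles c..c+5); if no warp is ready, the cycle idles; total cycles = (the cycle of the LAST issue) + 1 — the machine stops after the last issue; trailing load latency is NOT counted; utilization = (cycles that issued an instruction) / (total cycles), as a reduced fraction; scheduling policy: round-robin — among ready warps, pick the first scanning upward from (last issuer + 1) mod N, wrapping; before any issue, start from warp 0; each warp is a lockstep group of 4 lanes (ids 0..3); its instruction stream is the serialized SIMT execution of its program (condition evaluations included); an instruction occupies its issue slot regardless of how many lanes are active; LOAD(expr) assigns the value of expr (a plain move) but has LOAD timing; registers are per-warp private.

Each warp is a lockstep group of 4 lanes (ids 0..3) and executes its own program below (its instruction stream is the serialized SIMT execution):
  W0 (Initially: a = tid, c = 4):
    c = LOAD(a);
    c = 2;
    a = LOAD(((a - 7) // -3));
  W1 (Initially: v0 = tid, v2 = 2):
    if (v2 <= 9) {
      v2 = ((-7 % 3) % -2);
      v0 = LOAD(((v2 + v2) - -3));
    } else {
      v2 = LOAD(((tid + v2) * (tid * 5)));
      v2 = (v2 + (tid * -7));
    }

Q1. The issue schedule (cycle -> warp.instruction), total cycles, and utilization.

cycle 0: W0.I0
cycle 1: W1.I0
cycle 2: W1.I1
cycle 3: W1.I2
cycle 4: idle
cycle 5: idle
cycle 6: W0.I1
cycle 7: W0.I2

Answer: 8 cycles, utilization 3/4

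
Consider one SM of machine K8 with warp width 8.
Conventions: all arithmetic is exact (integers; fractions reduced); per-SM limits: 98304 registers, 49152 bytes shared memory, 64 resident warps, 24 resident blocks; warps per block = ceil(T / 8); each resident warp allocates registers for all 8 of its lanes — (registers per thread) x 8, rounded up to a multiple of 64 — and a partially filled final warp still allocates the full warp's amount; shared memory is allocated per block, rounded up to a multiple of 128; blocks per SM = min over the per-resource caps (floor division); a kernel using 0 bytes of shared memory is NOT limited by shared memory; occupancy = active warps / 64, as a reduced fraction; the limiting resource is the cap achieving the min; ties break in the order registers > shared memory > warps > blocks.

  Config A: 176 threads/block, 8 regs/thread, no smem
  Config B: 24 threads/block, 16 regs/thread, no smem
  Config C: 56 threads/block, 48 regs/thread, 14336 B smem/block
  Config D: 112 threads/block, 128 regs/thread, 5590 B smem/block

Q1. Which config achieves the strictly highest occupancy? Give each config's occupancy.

occupancies: A 11/16, B 63/64, C 21/64, D 7/8

Answer: B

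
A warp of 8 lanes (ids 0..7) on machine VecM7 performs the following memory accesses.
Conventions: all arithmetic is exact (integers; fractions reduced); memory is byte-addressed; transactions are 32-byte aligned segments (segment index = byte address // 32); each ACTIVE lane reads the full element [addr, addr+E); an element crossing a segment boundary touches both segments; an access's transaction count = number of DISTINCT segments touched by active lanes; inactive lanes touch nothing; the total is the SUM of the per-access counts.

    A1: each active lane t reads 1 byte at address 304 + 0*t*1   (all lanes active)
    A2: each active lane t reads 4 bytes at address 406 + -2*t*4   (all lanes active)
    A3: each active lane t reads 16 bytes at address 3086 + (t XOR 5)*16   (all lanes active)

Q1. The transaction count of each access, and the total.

A1: 1 transaction
A2: 3 transactions
A3: 5 transactions

Answer: 1,3,5; total 9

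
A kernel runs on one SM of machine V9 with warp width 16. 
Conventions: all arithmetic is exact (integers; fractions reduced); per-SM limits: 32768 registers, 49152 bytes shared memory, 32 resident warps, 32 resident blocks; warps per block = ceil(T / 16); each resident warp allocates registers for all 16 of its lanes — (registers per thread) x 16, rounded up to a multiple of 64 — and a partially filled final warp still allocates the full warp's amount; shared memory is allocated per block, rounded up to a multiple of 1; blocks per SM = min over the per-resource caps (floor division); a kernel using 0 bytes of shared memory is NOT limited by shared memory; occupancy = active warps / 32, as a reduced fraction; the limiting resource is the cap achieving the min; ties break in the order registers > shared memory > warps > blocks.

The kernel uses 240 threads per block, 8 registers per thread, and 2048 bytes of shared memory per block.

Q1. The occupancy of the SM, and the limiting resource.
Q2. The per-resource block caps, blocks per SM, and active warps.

Answer: occupancy 15/16, limited by warps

registers: 17 blocks
shared memory: 24 blocks
warps: 2 blocks
blocks: 32 blocks

Answer: 2 blocks, 30 active warps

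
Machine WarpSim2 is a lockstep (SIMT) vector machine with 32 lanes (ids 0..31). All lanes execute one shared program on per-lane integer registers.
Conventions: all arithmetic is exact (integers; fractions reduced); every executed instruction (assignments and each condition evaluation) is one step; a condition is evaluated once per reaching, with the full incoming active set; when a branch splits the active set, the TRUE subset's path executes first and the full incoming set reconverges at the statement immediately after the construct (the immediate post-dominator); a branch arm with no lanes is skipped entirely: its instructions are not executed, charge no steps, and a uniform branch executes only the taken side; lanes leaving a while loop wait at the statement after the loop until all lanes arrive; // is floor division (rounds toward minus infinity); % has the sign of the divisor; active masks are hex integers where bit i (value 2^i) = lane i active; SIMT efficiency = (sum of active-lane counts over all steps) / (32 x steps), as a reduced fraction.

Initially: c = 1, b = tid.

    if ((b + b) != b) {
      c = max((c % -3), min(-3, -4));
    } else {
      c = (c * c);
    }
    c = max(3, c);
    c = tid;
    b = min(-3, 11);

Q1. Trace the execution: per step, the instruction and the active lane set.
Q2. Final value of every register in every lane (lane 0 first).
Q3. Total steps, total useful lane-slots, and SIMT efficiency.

step 0: eval ((b + b) != b)          0xffffffff
step 1: c <- max((c % -3), min(-3, -4)) 0xfffffffe
step 2: c <- (c * c)                 0x00000001
step 3: c <- max(3, c)               0xffffffff
step 4: c <- tid                     0xffffffff
step 5: b <- min(-3, 11)             0xffffffff

Answer: 6 steps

c: 0,1,2,3,4,5,6,7,8,9,10,11,12,13,14,15,16,17,18,19,20,21,22,23,24,25,26,27,28,29,30,31
b: -3,-3,-3,-3,-3,-3,-3,-3,-3,-3,-3,-3,-3,-3,-3,-3,-3,-3,-3,-3,-3,-3,-3,-3,-3,-3,-3,-3,-3,-3,-3,-3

steps = 6; useful = 160; efficiency = 160/192 = 5/6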